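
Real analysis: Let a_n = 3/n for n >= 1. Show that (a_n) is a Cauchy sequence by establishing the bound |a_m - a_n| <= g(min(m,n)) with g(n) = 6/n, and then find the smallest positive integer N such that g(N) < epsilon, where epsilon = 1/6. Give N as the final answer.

For any m, n >= 1, by the triangle inequality:
|a_m - a_n| = |3/m - 3/n| <= 3*1/m + 3*1/n <= 6/min(m,n).
So g(n) = 6/n bounds the Cauchy difference. Since g(n) -> 0, (a_n) is Cauchy.
Now solve g(N) < 1/6: 6/N < 1/6 <=> N > 6 / (1/6) = 36.
The smallest integer strictly greater than 36 is N = 37.
Check: g(37) = 6/37 = 6/37 < 1/6; g(36) = 1/6 >= 1/6. So N = 37.

37


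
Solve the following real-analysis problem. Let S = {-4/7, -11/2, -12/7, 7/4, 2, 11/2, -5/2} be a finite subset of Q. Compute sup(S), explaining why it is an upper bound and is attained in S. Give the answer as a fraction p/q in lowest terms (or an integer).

S is finite, so sup(S) = max(S).
Sorted decreasing:
11/2, 2, 7/4, -4/7, -12/7, -5/2, -11/2
The extremum is 11/2.
For every x in S, x <= 11/2. And 11/2 is in S, so it is attained.
Therefore sup(S) = 11/2.

11/2


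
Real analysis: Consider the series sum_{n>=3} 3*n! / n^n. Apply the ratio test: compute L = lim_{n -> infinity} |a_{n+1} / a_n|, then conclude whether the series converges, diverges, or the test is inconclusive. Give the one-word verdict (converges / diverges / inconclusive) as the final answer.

Let a_n denote the general term. Form the ratio a_{n+1}/a_n and simplify:
a_{n+1}/a_n = (n/(n + 1))^n
Take the limit as n -> infinity: L = exp(-1).
Since L = exp(-1) < 1, the ratio test implies the series converges.

converges


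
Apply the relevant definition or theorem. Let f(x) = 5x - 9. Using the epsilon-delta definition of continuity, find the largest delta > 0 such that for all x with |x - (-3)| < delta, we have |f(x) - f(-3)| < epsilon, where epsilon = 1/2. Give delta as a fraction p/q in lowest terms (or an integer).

We compute f(-3) = 5*(-3) - 9 = -24.
|f(x) - f(-3)| = |5x - 9 - (-24)| = |5(x - (-3))| = 5|x - (-3)|.
We need 5|x - (-3)| < 1/2, i.e. |x - (-3)| < 1/2 / 5 = 1/10.
So any delta <= 1/10 works. Conversely, if delta > 1/10, then x = -3 + 1/10 satisfies |x - (-3)| = 1/10 < delta but |f(x) - f(-3)| = 5 * 1/10 = 1/2, which is not < 1/2; so no larger delta works.
Hence the largest such delta is 1/10.

1/10


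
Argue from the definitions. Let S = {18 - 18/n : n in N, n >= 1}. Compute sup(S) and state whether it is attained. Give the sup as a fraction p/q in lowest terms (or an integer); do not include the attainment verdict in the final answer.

Analysis:
- Values: 0, 9, 12, 27/2, ... strictly increasing.
- Minimum is 0 (n=1); inf = 0 (attained).
- 18 - 18/n -> 18 from below; sup = 18, not attained.
Conclusion: sup(S) = 18, not attained in S.

18


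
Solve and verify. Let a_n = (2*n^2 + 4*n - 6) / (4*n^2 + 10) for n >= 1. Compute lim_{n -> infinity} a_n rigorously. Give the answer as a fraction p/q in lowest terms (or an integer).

Divide numerator and denominator by n^2, the highest power:
numerator / n^2 = 2 + 4/n - 6/n^2
denominator / n^2 = 4 + 10/n^2
As n -> infinity, all terms of the form c/n^k (k >= 1) tend to 0.
So numerator / n^2 -> 2 and denominator / n^2 -> 4.
Therefore lim a_n = 1/2.

1/2


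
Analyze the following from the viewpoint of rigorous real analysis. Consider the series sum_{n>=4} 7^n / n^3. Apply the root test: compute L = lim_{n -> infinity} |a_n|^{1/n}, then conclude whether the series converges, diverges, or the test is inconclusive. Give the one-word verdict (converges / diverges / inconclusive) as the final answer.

Let a_n denote the general term. Form |a_n|^(1/n) and simplify:
|a_n|^(1/n) = 7/n^(3/n)
Take the limit as n -> infinity: L = 7.
Since L = 7 > 1, the root test implies divergence.

diverges


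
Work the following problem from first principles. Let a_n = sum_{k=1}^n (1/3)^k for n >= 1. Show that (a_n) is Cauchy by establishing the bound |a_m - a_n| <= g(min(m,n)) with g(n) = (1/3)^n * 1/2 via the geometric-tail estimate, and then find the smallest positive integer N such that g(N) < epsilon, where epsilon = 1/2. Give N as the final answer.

For m > n >= 1: |a_m - a_n| = sum_{k=n+1}^m (1/3)^k < sum_{k=n+1}^infinity (1/3)^k = (1/3)^(n+1) / (1 - 1/3) = (1/3)^n * (1/3) * (3/2) = (1/3)^n * 1/2.
So g(n) = (1/3)^n / 2. Since g(n) -> 0, (a_n) is Cauchy.
Now solve g(N) < 1/2: (1/3)^N / 2 < 1/2 <=> 3^N > 1 / (2 * 1/2) = 1.
Check powers of 3: 3^0 = 1 <= 1, 3^1 = 3 > 1.
So the smallest such N is 1. Check: g(1) = 1/(2 * 3) = 1/6 < 1/2.

1


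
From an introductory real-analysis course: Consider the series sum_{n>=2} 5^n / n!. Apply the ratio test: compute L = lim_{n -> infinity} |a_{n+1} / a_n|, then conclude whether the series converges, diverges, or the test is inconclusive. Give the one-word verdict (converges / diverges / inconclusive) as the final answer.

Let a_n denote the general term. Form the ratio a_{n+1}/a_n and simplify:
a_{n+1}/a_n = 5/(n + 1)
Take the limit as n -> infinity: L = 0.
Since L = 0 < 1, the ratio test implies the series converges.

converges


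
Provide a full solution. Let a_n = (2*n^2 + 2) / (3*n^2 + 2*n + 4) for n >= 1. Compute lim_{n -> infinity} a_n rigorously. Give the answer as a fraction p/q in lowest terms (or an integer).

Divide numerator and denominator by n^2, the highest power:
numerator / n^2 = 2 + 2/n^2
denominator / n^2 = 3 + 2/n + 4/n^2
As n -> infinity, all terms of the form c/n^k (k >= 1) tend to 0.
So numerator / n^2 -> 2 and denominator / n^2 -> 3.
Therefore lim a_n = 2/3.

2/3


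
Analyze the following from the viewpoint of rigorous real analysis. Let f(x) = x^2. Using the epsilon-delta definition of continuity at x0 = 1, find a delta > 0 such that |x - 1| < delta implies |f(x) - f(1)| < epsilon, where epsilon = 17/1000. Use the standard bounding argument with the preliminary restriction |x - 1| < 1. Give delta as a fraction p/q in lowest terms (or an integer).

Factor: |x^2 - (1)^2| = |x - 1| * |x + 1|.
Impose |x - 1| < 1 first. Then |x + 1| = |(x - 1) + 2*(1)| <= |x - 1| + 2*|1| < 1 + 2 = 3.
So |x^2 - (1)^2| < delta * 3.
We need delta * 3 <= 17/1000, i.e. delta <= 17/1000/3 = 17/3000.
Since 17/3000 < 1, this is tighter than 1; take delta = 17/3000.
So delta = 17/3000 works.

17/3000


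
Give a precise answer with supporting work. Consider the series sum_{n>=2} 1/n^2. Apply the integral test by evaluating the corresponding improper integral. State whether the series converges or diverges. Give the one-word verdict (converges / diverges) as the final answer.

Let f(x) = x^(-2). Then f is positive, continuous, and decreasing on [2, infinity), so the integral test applies.
Compute the improper integral int_{2}^infinity f(x) dx:
  antiderivative F(x) = -1/x.
  As x -> infinity, F(x) -> 0 (since p = 2 > 1).
  So int = F(infinity) - F(2) = 0 - (-1/2) = 1/2.
  Finite, so by the integral test, the series converges.

converges


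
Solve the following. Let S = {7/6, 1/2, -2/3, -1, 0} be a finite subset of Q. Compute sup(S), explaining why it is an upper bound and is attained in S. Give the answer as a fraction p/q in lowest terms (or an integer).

S is finite, so sup(S) = max(S).
Sorted decreasing:
7/6, 1/2, 0, -2/3, -1
The extremum is 7/6.
For every x in S, x <= 7/6. And 7/6 is in S, so it is attained.
Therefore sup(S) = 7/6.

7/6


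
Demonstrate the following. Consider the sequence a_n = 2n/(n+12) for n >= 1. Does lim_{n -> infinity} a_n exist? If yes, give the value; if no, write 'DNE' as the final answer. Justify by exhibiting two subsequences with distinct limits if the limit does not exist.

Examine the behaviour of a_n along subsequences.
Even-n subsequence a_{2k} = 2(2k)/(2k+12) -> 2. Odd-n subsequence a_{2k+1} = 2(2k+1)/(2k+13) -> 2. Both tend to 2, which suggests the limit is 2; verify directly.
|a_n - 2| = |2n - 2(n+12)| / (n+12) = 24/(n+12) < 24/n for every n >= 1.
Given epsilon > 0, choose a positive integer N > 24/epsilon. Then for all n >= N, |a_n - 2| < 24/n <= 24/N < epsilon.
So by the definition of the limit, lim a_n exists and equals 2.

2


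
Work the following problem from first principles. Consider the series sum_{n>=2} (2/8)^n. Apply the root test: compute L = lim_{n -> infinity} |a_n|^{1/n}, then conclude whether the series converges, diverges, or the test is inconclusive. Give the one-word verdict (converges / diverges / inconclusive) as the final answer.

Let a_n denote the general term. Form |a_n|^(1/n) and simplify:
|a_n|^(1/n) = 1/4
Take the limit as n -> infinity: L = 1/4.
Since L = 1/4 < 1, the root test implies convergence.

converges


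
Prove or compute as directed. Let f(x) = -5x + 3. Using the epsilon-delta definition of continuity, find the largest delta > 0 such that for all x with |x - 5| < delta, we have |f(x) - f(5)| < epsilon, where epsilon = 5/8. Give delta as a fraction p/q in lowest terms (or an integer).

We compute f(5) = -5*(5) + 3 = -22.
|f(x) - f(5)| = |-5x + 3 - (-22)| = |-5(x - 5)| = 5|x - 5|.
We need 5|x - 5| < 5/8, i.e. |x - 5| < 5/8 / 5 = 1/8.
So any delta <= 1/8 works. Conversely, if delta > 1/8, then x = 5 + 1/8 satisfies |x - 5| = 1/8 < delta but |f(x) - f(5)| = 5 * 1/8 = 5/8, which is not < 5/8; so no larger delta works.
Hence the largest such delta is 1/8.

1/8


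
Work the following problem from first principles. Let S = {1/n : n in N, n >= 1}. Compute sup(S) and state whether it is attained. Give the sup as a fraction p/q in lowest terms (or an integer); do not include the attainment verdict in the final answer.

Analysis:
- Values: 1, 1/2, 1/3, 1/4, ... strictly decreasing.
- The maximum is 1 (n=1); sup = 1 (attained).
- The set is bounded below by 0; 1/n -> 0 so 0 is the greatest lower bound.
- 0 is not in the set, so inf = 0 is not attained.
Conclusion: sup(S) = 1, attained in S.

1


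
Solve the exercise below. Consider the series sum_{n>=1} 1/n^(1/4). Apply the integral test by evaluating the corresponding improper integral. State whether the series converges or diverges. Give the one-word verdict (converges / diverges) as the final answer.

Let f(x) = x^(-1/4). Then f is positive, continuous, and decreasing on [1, infinity), so the integral test applies.
Compute the improper integral int_{1}^infinity f(x) dx:
  antiderivative F(x) = 4*x^(3/4)/3.
  As x -> infinity, F(x) -> infinity (since p = 1/4 < 1).
  So the integral diverges. By the integral test, the series diverges.

diverges


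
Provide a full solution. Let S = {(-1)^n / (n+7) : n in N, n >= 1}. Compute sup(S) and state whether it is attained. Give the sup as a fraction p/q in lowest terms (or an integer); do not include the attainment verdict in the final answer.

Analysis:
- Values: -1/8, 1/9, -1/10, 1/11, -1/12, ...
- Positive terms (even n): 1/(2+7), 1/(4+7), ... decreasing -> max = 1/9 (n=2).
- Negative terms (odd n): -1/(1+7), -1/(3+7), ... increasing -> min = -1/8 (n=1).
- So sup = 1/9 (attained at n=2); inf = -1/8 (attained at n=1).
Conclusion: sup(S) = 1/9, attained in S.

1/9


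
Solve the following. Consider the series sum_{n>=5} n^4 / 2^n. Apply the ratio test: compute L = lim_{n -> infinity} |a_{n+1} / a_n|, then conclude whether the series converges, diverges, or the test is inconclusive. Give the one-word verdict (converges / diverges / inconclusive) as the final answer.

Let a_n denote the general term. Form the ratio a_{n+1}/a_n and simplify:
a_{n+1}/a_n = (n + 1)^4/(2*n^4)
Take the limit as n -> infinity: L = 1/2.
Since L = 1/2 < 1, the ratio test implies the series converges.

converges


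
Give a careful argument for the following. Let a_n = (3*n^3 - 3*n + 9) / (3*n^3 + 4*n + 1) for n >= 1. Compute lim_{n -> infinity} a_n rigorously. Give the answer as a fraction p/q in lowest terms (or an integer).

Divide numerator and denominator by n^3, the highest power:
numerator / n^3 = 3 - 3/n^2 + 9/n^3
denominator / n^3 = 3 + 4/n^2 + n^(-3)
As n -> infinity, all terms of the form c/n^k (k >= 1) tend to 0.
So numerator / n^3 -> 3 and denominator / n^3 -> 3.
Therefore lim a_n = 1.

1


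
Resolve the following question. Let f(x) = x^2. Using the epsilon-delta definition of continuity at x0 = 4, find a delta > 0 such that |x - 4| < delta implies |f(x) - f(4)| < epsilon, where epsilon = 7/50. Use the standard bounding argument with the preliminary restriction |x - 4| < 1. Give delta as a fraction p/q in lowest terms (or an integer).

Factor: |x^2 - (4)^2| = |x - 4| * |x + 4|.
Impose |x - 4| < 1 first. Then |x + 4| = |(x - 4) + 2*(4)| <= |x - 4| + 2*|4| < 1 + 8 = 9.
So |x^2 - (4)^2| < delta * 9.
We need delta * 9 <= 7/50, i.e. delta <= 7/50/9 = 7/450.
Since 7/450 < 1, this is tighter than 1; take delta = 7/450.
So delta = 7/450 works.

7/450


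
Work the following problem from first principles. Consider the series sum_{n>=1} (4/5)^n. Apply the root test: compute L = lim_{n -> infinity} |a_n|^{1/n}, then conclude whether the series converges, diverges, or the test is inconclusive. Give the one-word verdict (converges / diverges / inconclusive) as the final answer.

Let a_n denote the general term. Form |a_n|^(1/n) and simplify:
|a_n|^(1/n) = 4/5
Take the limit as n -> infinity: L = 4/5.
Since L = 4/5 < 1, the root test implies convergence.

converges


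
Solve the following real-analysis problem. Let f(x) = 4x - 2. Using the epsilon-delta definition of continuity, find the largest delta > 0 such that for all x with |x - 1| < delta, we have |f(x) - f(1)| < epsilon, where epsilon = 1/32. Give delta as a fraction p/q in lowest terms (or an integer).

We compute f(1) = 4*(1) - 2 = 2.
|f(x) - f(1)| = |4x - 2 - (2)| = |4(x - 1)| = 4|x - 1|.
We need 4|x - 1| < 1/32, i.e. |x - 1| < 1/32 / 4 = 1/128.
So any delta <= 1/128 works. Conversely, if delta > 1/128, then x = 1 + 1/128 satisfies |x - 1| = 1/128 < delta but |f(x) - f(1)| = 4 * 1/128 = 1/32, which is not < 1/32; so no larger delta works.
Hence the largest such delta is 1/128.

1/128


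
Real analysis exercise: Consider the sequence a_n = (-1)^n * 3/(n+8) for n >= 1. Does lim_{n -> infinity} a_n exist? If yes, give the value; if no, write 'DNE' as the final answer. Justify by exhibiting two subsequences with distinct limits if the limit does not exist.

Examine the behaviour of a_n along subsequences.
Even-n subsequence a_{2k} = 3/(2k+8) -> 0. Odd-n subsequence a_{2k+1} = -3/(2k+9) -> 0. Both tend to 0, which suggests the limit is 0; verify directly.
|a_n - 0| = 3/(n+8) < 3/n for every n >= 1.
Given epsilon > 0, choose a positive integer N > 3/epsilon. Then for all n >= N, |a_n| < 3/n <= 3/N < epsilon.
So by the definition of the limit, lim a_n exists and equals 0.

0


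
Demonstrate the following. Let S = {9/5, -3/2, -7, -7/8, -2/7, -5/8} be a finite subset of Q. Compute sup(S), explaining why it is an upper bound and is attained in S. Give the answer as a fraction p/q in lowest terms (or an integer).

S is finite, so sup(S) = max(S).
Sorted decreasing:
9/5, -2/7, -5/8, -7/8, -3/2, -7
The extremum is 9/5.
For every x in S, x <= 9/5. And 9/5 is in S, so it is attained.
Therefore sup(S) = 9/5.

9/5


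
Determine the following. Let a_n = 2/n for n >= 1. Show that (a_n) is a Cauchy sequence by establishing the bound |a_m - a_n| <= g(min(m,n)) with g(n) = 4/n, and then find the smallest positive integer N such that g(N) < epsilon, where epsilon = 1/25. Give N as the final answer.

For any m, n >= 1, by the triangle inequality:
|a_m - a_n| = |2/m - 2/n| <= 2*1/m + 2*1/n <= 4/min(m,n).
So g(n) = 4/n bounds the Cauchy difference. Since g(n) -> 0, (a_n) is Cauchy.
Now solve g(N) < 1/25: 4/N < 1/25 <=> N > 4 / (1/25) = 100.
The smallest integer strictly greater than 100 is N = 101.
Check: g(101) = 4/101 = 4/101 < 1/25; g(100) = 1/25 >= 1/25. So N = 101.

101


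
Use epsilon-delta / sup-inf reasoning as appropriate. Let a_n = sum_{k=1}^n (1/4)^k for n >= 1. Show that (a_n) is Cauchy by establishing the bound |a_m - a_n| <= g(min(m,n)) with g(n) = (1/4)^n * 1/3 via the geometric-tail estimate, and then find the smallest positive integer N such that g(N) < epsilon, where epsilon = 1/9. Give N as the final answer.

For m > n >= 1: |a_m - a_n| = sum_{k=n+1}^m (1/4)^k < sum_{k=n+1}^infinity (1/4)^k = (1/4)^(n+1) / (1 - 1/4) = (1/4)^n * (1/4) * (4/3) = (1/4)^n * 1/3.
So g(n) = (1/4)^n / 3. Since g(n) -> 0, (a_n) is Cauchy.
Now solve g(N) < 1/9: (1/4)^N / 3 < 1/9 <=> 4^N > 1 / (3 * 1/9) = 3.
Check powers of 4: 4^0 = 1 <= 3, 4^1 = 4 > 3.
So the smallest such N is 1. Check: g(1) = 1/(3 * 4) = 1/12 < 1/9.

1


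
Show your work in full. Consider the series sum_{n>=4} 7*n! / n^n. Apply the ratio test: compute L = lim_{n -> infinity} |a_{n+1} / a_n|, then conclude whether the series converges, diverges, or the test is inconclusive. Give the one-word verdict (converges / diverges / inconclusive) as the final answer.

Let a_n denote the general term. Form the ratio a_{n+1}/a_n and simplify:
a_{n+1}/a_n = (n/(n + 1))^n
Take the limit as n -> infinity: L = exp(-1).
Since L = exp(-1) < 1, the ratio test implies the series converges.

converges


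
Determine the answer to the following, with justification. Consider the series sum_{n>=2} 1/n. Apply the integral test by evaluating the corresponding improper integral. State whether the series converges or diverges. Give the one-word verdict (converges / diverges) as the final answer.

Let f(x) = 1/x. Then f is positive, continuous, and decreasing on [2, infinity), so the integral test applies.
Compute the improper integral int_{2}^infinity f(x) dx:
  antiderivative F(x) = log(x).
  As x -> infinity, log(x) -> infinity.
  So int = infinity - log(2) = infinity. By the integral test, the series diverges.

diverges


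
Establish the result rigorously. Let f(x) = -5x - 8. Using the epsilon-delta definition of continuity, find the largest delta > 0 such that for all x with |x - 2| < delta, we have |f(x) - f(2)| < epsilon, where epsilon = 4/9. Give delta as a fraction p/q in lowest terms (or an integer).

We compute f(2) = -5*(2) - 8 = -18.
|f(x) - f(2)| = |-5x - 8 - (-18)| = |-5(x - 2)| = 5|x - 2|.
We need 5|x - 2| < 4/9, i.e. |x - 2| < 4/9 / 5 = 4/45.
So any delta <= 4/45 works. Conversely, if delta > 4/45, then x = 2 + 4/45 satisfies |x - 2| = 4/45 < delta but |f(x) - f(2)| = 5 * 4/45 = 4/9, which is not < 4/9; so no larger delta works.
Hence the largest such delta is 4/45.

4/45


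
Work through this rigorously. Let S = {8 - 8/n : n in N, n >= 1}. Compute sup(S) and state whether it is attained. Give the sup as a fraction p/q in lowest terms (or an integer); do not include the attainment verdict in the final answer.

Analysis:
- Values: 0, 4, 16/3, 6, ... strictly increasing.
- Minimum is 0 (n=1); inf = 0 (attained).
- 8 - 8/n -> 8 from below; sup = 8, not attained.
Conclusion: sup(S) = 8, not attained in S.

8


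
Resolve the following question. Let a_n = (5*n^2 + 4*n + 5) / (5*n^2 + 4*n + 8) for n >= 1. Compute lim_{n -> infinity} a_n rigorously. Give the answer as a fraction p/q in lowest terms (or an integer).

Divide numerator and denominator by n^2, the highest power:
numerator / n^2 = 5 + 4/n + 5/n^2
denominator / n^2 = 5 + 4/n + 8/n^2
As n -> infinity, all terms of the form c/n^k (k >= 1) tend to 0.
So numerator / n^2 -> 5 and denominator / n^2 -> 5.
Therefore lim a_n = 1.

1


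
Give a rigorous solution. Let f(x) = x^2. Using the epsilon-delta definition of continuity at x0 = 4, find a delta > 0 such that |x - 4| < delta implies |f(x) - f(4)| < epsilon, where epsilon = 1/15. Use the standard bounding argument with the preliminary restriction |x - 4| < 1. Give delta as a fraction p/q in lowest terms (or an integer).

Factor: |x^2 - (4)^2| = |x - 4| * |x + 4|.
Impose |x - 4| < 1 first. Then |x + 4| = |(x - 4) + 2*(4)| <= |x - 4| + 2*|4| < 1 + 8 = 9.
So |x^2 - (4)^2| < delta * 9.
We need delta * 9 <= 1/15, i.e. delta <= 1/15/9 = 1/135.
Since 1/135 < 1, this is tighter than 1; take delta = 1/135.
So delta = 1/135 works.

1/135


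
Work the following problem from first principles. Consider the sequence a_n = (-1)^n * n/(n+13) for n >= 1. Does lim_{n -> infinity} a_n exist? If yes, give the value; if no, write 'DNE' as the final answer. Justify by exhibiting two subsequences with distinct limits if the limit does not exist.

Examine the behaviour of a_n along subsequences.
a_{2k} = 2k/(2k+13) -> 1. a_{2k+1} = -(2k+1)/(2k+14) -> -1.
Since these two subsequential limits are 1 and -1, distinct, the full sequence cannot converge (a convergent sequence has all subsequences tending to the same limit). So lim a_n does not exist.

DNE


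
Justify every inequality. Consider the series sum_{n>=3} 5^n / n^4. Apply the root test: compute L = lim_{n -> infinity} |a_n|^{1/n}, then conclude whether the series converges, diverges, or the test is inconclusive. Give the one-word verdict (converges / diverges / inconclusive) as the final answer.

Let a_n denote the general term. Form |a_n|^(1/n) and simplify:
|a_n|^(1/n) = 5/n^(4/n)
Take the limit as n -> infinity: L = 5.
Since L = 5 > 1, the root test implies divergence.

diverges


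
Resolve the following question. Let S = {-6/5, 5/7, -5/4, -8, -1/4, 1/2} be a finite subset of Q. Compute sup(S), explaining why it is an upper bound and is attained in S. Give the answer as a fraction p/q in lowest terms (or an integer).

S is finite, so sup(S) = max(S).
Sorted decreasing:
5/7, 1/2, -1/4, -6/5, -5/4, -8
The extremum is 5/7.
For every x in S, x <= 5/7. And 5/7 is in S, so it is attained.
Therefore sup(S) = 5/7.

5/7


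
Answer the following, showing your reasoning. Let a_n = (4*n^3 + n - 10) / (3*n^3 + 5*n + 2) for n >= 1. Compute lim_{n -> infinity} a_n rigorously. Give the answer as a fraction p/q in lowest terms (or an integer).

Divide numerator and denominator by n^3, the highest power:
numerator / n^3 = 4 + n^(-2) - 10/n^3
denominator / n^3 = 3 + 5/n^2 + 2/n^3
As n -> infinity, all terms of the form c/n^k (k >= 1) tend to 0.
So numerator / n^3 -> 4 and denominator / n^3 -> 3.
Therefore lim a_n = 4/3.

4/3


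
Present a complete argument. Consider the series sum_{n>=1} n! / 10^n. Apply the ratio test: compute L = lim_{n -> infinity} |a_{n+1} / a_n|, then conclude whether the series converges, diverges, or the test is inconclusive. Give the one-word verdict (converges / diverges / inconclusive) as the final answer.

Let a_n denote the general term. Form the ratio a_{n+1}/a_n and simplify:
a_{n+1}/a_n = n/10 + 1/10
Take the limit as n -> infinity: L = infinity.
Since L = infinity > 1 (or L = infinity), the ratio test implies the series diverges.

diverges


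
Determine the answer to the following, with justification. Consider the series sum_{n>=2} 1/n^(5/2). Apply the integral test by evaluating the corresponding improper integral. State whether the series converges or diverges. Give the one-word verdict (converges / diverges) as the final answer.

Let f(x) = x^(-5/2). Then f is positive, continuous, and decreasing on [2, infinity), so the integral test applies.
Compute the improper integral int_{2}^infinity f(x) dx:
  antiderivative F(x) = -2/(3*x^(3/2)).
  As x -> infinity, F(x) -> 0 (since p = 5/2 > 1).
  So int = F(infinity) - F(2) = 0 - (-sqrt(2)/6) = sqrt(2)/6.
  Finite, so by the integral test, the series converges.

converges


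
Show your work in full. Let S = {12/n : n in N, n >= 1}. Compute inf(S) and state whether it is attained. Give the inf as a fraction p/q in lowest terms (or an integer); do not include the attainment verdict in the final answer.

Analysis:
- Values: 12, 6, 4, 3, ... strictly decreasing.
- The maximum is 12 (n=1); sup = 12 (attained).
- The set is bounded below by 0; 12/n -> 0 so 0 is the greatest lower bound.
- 0 is not in the set, so inf = 0 is not attained.
Conclusion: inf(S) = 0, not attained in S.

0


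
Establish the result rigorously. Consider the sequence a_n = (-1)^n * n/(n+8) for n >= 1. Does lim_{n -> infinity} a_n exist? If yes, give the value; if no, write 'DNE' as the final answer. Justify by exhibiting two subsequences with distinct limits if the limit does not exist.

Examine the behaviour of a_n along subsequences.
a_{2k} = 2k/(2k+8) -> 1. a_{2k+1} = -(2k+1)/(2k+9) -> -1.
Since these two subsequential limits are 1 and -1, distinct, the full sequence cannot converge (a convergent sequence has all subsequences tending to the same limit). So lim a_n does not exist.

DNE


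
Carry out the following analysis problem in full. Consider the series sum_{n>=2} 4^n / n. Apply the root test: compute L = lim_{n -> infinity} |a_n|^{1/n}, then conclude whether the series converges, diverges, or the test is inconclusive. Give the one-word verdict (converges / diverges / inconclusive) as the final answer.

Let a_n denote the general term. Form |a_n|^(1/n) and simplify:
|a_n|^(1/n) = 4/n^(1/n)
Take the limit as n -> infinity: L = 4.
Since L = 4 > 1, the root test implies divergence.

diverges


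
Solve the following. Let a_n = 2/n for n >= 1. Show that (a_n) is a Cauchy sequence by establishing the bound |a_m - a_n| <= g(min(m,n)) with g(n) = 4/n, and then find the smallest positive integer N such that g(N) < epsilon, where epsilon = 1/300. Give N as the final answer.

For any m, n >= 1, by the triangle inequality:
|a_m - a_n| = |2/m - 2/n| <= 2*1/m + 2*1/n <= 4/min(m,n).
So g(n) = 4/n bounds the Cauchy difference. Since g(n) -> 0, (a_n) is Cauchy.
Now solve g(N) < 1/300: 4/N < 1/300 <=> N > 4 / (1/300) = 1200.
The smallest integer strictly greater than 1200 is N = 1201.
Check: g(1201) = 4/1201 = 4/1201 < 1/300; g(1200) = 1/300 >= 1/300. So N = 1201.

1201


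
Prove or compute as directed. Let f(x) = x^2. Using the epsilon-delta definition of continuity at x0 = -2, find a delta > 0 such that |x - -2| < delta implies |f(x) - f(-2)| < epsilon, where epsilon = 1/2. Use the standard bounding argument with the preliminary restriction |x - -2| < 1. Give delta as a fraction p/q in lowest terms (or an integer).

Factor: |x^2 - (-2)^2| = |x - -2| * |x + -2|.
Impose |x - -2| < 1 first. Then |x + -2| = |(x - -2) + 2*(-2)| <= |x - -2| + 2*|-2| < 1 + 4 = 5.
So |x^2 - (-2)^2| < delta * 5.
We need delta * 5 <= 1/2, i.e. delta <= 1/2/5 = 1/10.
Since 1/10 < 1, this is tighter than 1; take delta = 1/10.
So delta = 1/10 works.

1/10


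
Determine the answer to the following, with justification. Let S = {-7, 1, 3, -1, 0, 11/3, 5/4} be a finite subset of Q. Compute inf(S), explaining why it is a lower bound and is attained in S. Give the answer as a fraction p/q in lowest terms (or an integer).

S is finite, so inf(S) = min(S).
Sorted increasing:
-7, -1, 0, 1, 5/4, 3, 11/3
The extremum is -7.
For every x in S, x >= -7. And -7 is in S, so it is attained.
Therefore inf(S) = -7.

-7


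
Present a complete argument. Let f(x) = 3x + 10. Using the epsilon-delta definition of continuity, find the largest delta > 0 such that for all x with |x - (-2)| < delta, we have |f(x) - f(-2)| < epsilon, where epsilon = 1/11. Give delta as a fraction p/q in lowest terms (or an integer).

We compute f(-2) = 3*(-2) + 10 = 4.
|f(x) - f(-2)| = |3x + 10 - (4)| = |3(x - (-2))| = 3|x - (-2)|.
We need 3|x - (-2)| < 1/11, i.e. |x - (-2)| < 1/11 / 3 = 1/33.
So any delta <= 1/33 works. Conversely, if delta > 1/33, then x = -2 + 1/33 satisfies |x - (-2)| = 1/33 < delta but |f(x) - f(-2)| = 3 * 1/33 = 1/11, which is not < 1/11; so no larger delta works.
Hence the largest such delta is 1/33.

1/33


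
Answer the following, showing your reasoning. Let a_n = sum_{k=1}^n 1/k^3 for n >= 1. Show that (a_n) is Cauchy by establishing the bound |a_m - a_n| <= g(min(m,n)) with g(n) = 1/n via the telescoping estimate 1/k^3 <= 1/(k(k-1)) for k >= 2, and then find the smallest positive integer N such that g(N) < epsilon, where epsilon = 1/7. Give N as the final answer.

For m > n >= 1: |a_m - a_n| = sum_{k=n+1}^m 1/k^3.
Use 1/k^3 <= 1/(k(k-1)) = 1/(k-1) - 1/k for k >= 2 (which holds since k^3 >= k^2 >= k(k-1) for k >= 2):
sum_{k=n+1}^m 1/k^3 <= sum_{k=n+1}^m (1/(k-1) - 1/k) = 1/n - 1/m <= 1/n.
By symmetry the same bound holds with n,m swapped, so |a_m - a_n| <= 1/min(m,n) = g(min(m,n)). Since g(n) -> 0, (a_n) is Cauchy.
Now solve g(N) < 1/7: 1/N < 1/7 <=> N > 1/(1/7) = 7.
The smallest integer strictly greater than 7 is N = 8.
Check: g(8) = 1/8 < 1/7; g(7) = 1/7 >= 1/7. So N = 8.

8


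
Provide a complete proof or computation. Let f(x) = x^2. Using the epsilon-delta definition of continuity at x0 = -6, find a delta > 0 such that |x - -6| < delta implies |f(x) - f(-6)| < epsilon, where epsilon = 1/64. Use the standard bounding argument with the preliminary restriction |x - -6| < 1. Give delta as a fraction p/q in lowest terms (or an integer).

Factor: |x^2 - (-6)^2| = |x - -6| * |x + -6|.
Impose |x - -6| < 1 first. Then |x + -6| = |(x - -6) + 2*(-6)| <= |x - -6| + 2*|-6| < 1 + 12 = 13.
So |x^2 - (-6)^2| < delta * 13.
We need delta * 13 <= 1/64, i.e. delta <= 1/64/13 = 1/832.
Since 1/832 < 1, this is tighter than 1; take delta = 1/832.
So delta = 1/832 works.

1/832


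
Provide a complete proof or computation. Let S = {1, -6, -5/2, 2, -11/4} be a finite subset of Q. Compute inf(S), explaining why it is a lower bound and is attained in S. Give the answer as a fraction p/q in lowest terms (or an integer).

S is finite, so inf(S) = min(S).
Sorted increasing:
-6, -11/4, -5/2, 1, 2
The extremum is -6.
For every x in S, x >= -6. And -6 is in S, so it is attained.
Therefore inf(S) = -6.

-6


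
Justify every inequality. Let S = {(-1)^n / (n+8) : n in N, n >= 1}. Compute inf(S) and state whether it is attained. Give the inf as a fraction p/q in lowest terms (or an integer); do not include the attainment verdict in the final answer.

Analysis:
- Values: -1/9, 1/10, -1/11, 1/12, -1/13, ...
- Positive terms (even n): 1/(2+8), 1/(4+8), ... decreasing -> max = 1/10 (n=2).
- Negative terms (odd n): -1/(1+8), -1/(3+8), ... increasing -> min = -1/9 (n=1).
- So sup = 1/10 (attained at n=2); inf = -1/9 (attained at n=1).
Conclusion: inf(S) = -1/9, attained in S.

-1/9


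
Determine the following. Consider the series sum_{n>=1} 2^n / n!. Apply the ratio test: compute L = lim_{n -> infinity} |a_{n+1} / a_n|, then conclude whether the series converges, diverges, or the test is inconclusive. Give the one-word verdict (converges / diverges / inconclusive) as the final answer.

Let a_n denote the general term. Form the ratio a_{n+1}/a_n and simplify:
a_{n+1}/a_n = 2/(n + 1)
Take the limit as n -> infinity: L = 0.
Since L = 0 < 1, the ratio test implies the series converges.

converges


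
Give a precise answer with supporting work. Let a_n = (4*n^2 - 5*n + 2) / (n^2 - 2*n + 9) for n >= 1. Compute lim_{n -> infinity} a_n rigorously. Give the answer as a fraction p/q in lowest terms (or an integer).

Divide numerator and denominator by n^2, the highest power:
numerator / n^2 = 4 - 5/n + 2/n^2
denominator / n^2 = 1 - 2/n + 9/n^2
As n -> infinity, all terms of the form c/n^k (k >= 1) tend to 0.
So numerator / n^2 -> 4 and denominator / n^2 -> 1.
Therefore lim a_n = 4.

4


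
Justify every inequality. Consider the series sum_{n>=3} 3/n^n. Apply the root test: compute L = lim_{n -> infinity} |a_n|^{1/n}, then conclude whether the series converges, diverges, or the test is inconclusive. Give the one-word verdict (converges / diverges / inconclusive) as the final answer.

Let a_n denote the general term. Form |a_n|^(1/n) and simplify:
|a_n|^(1/n) = 3^(1/n)/n
Take the limit as n -> infinity: L = 0.
Since L = 0 < 1, the root test implies convergence.

converges


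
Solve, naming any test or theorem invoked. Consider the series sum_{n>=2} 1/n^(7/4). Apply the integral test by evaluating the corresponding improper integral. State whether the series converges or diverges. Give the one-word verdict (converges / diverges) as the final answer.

Let f(x) = x^(-7/4). Then f is positive, continuous, and decreasing on [2, infinity), so the integral test applies.
Compute the improper integral int_{2}^infinity f(x) dx:
  antiderivative F(x) = -4/(3*x^(3/4)).
  As x -> infinity, F(x) -> 0 (since p = 7/4 > 1).
  So int = F(infinity) - F(2) = 0 - (-2*2^(1/4)/3) = 2*2^(1/4)/3.
  Finite, so by the integral test, the series converges.

converges


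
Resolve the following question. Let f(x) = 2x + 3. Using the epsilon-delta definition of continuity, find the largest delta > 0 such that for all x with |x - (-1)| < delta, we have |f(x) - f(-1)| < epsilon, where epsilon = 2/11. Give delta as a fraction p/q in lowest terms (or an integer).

We compute f(-1) = 2*(-1) + 3 = 1.
|f(x) - f(-1)| = |2x + 3 - (1)| = |2(x - (-1))| = 2|x - (-1)|.
We need 2|x - (-1)| < 2/11, i.e. |x - (-1)| < 2/11 / 2 = 1/11.
So any delta <= 1/11 works. Conversely, if delta > 1/11, then x = -1 + 1/11 satisfies |x - (-1)| = 1/11 < delta but |f(x) - f(-1)| = 2 * 1/11 = 2/11, which is not < 2/11; so no larger delta works.
Hence the largest such delta is 1/11.

1/11


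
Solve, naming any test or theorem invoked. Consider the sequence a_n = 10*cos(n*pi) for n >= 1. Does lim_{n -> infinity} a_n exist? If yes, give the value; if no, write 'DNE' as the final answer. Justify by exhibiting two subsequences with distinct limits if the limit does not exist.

Examine the behaviour of a_n along subsequences.
cos(n*pi) = (-1)^n, so a_n = 10*(-1)^n. a_{2k} = 10 -> 10. a_{2k+1} = -10 -> -10.
Since these two subsequential limits are 10 and -10, distinct, the full sequence cannot converge (a convergent sequence has all subsequences tending to the same limit). So lim a_n does not exist.

DNE


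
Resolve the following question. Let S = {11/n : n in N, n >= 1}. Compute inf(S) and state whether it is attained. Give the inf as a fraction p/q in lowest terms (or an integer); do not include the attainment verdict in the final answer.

Analysis:
- Values: 11, 11/2, 11/3, 11/4, ... strictly decreasing.
- The maximum is 11 (n=1); sup = 11 (attained).
- The set is bounded below by 0; 11/n -> 0 so 0 is the greatest lower bound.
- 0 is not in the set, so inf = 0 is not attained.
Conclusion: inf(S) = 0, not attained in S.

0


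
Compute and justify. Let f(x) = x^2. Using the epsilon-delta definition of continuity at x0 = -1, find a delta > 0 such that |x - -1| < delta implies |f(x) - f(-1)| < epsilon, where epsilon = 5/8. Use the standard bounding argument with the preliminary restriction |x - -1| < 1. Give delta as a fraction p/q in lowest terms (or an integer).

Factor: |x^2 - (-1)^2| = |x - -1| * |x + -1|.
Impose |x - -1| < 1 first. Then |x + -1| = |(x - -1) + 2*(-1)| <= |x - -1| + 2*|-1| < 1 + 2 = 3.
So |x^2 - (-1)^2| < delta * 3.
We need delta * 3 <= 5/8, i.e. delta <= 5/8/3 = 5/24.
Since 5/24 < 1, this is tighter than 1; take delta = 5/24.
So delta = 5/24 works.

5/24


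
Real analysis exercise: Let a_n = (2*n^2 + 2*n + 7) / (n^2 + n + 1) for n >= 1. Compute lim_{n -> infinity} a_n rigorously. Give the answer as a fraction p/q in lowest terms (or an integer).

Divide numerator and denominator by n^2, the highest power:
numerator / n^2 = 2 + 2/n + 7/n^2
denominator / n^2 = 1 + 1/n + n^(-2)
As n -> infinity, all terms of the form c/n^k (k >= 1) tend to 0.
So numerator / n^2 -> 2 and denominator / n^2 -> 1.
Therefore lim a_n = 2.

2


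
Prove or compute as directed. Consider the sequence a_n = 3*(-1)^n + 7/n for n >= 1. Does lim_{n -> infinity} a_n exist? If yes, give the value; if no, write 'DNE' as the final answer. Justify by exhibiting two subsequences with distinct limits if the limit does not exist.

Examine the behaviour of a_n along subsequences.
a_{2k} = 3 + 7/(2k) -> 3. a_{2k+1} = -3 + 7/(2k+1) -> -3.
Since these two subsequential limits are 3 and -3, distinct, the full sequence cannot converge (a convergent sequence has all subsequences tending to the same limit). So lim a_n does not exist.

DNE


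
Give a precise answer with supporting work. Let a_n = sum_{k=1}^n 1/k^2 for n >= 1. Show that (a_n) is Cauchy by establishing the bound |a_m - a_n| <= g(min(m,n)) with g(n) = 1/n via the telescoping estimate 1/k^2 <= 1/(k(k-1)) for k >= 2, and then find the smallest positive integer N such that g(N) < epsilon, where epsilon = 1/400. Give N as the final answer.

For m > n >= 1: |a_m - a_n| = sum_{k=n+1}^m 1/k^2.
Use 1/k^2 <= 1/(k(k-1)) = 1/(k-1) - 1/k for k >= 2:
sum_{k=n+1}^m 1/k^2 <= sum_{k=n+1}^m (1/(k-1) - 1/k) = 1/n - 1/m <= 1/n.
By symmetry the same bound holds with n,m swapped, so |a_m - a_n| <= 1/min(m,n) = g(min(m,n)). Since g(n) -> 0, (a_n) is Cauchy.
Now solve g(N) < 1/400: 1/N < 1/400 <=> N > 1/(1/400) = 400.
The smallest integer strictly greater than 400 is N = 401.
Check: g(401) = 1/401 < 1/400; g(400) = 1/400 >= 1/400. So N = 401.

401


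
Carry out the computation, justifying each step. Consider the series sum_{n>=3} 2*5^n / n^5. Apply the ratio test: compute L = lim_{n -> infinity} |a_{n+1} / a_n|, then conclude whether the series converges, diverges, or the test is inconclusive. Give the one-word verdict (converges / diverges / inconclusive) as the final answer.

Let a_n denote the general term. Form the ratio a_{n+1}/a_n and simplify:
a_{n+1}/a_n = 5*n^5/(n + 1)^5
Take the limit as n -> infinity: L = 5.
Since L = 5 > 1 (or L = infinity), the ratio test implies the series diverges.

diverges


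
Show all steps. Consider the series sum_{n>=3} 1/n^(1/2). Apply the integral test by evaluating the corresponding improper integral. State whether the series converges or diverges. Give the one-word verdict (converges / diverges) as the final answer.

Let f(x) = 1/sqrt(x). Then f is positive, continuous, and decreasing on [3, infinity), so the integral test applies.
Compute the improper integral int_{3}^infinity f(x) dx:
  antiderivative F(x) = 2*sqrt(x).
  As x -> infinity, F(x) -> infinity (since p = 1/2 < 1).
  So the integral diverges. By the integral test, the series diverges.

diverges


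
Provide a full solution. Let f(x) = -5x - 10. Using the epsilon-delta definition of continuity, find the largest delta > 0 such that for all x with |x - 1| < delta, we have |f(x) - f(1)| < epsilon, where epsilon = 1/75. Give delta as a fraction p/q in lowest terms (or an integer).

We compute f(1) = -5*(1) - 10 = -15.
|f(x) - f(1)| = |-5x - 10 - (-15)| = |-5(x - 1)| = 5|x - 1|.
We need 5|x - 1| < 1/75, i.e. |x - 1| < 1/75 / 5 = 1/375.
So any delta <= 1/375 works. Conversely, if delta > 1/375, then x = 1 + 1/375 satisfies |x - 1| = 1/375 < delta but |f(x) - f(1)| = 5 * 1/375 = 1/75, which is not < 1/75; so no larger delta works.
Hence the largest such delta is 1/375.

1/375


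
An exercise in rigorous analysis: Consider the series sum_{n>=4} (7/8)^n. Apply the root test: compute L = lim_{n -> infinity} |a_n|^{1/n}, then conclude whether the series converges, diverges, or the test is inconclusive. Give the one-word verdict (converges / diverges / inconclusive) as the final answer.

Let a_n denote the general term. Form |a_n|^(1/n) and simplify:
|a_n|^(1/n) = 7/8
Take the limit as n -> infinity: L = 7/8.
Since L = 7/8 < 1, the root test implies convergence.

converges


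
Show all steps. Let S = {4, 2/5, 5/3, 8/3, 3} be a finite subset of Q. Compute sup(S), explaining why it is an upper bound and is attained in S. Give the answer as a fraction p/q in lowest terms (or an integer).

S is finite, so sup(S) = max(S).
Sorted decreasing:
4, 3, 8/3, 5/3, 2/5
The extremum is 4.
For every x in S, x <= 4. And 4 is in S, so it is attained.
Therefore sup(S) = 4.

4


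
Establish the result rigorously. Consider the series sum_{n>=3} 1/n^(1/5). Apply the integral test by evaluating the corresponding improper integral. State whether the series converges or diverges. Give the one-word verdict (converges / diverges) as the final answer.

Let f(x) = x^(-1/5). Then f is positive, continuous, and decreasing on [3, infinity), so the integral test applies.
Compute the improper integral int_{3}^infinity f(x) dx:
  antiderivative F(x) = 5*x^(4/5)/4.
  As x -> infinity, F(x) -> infinity (since p = 1/5 < 1).
  So the integral diverges. By the integral test, the series diverges.

diverges


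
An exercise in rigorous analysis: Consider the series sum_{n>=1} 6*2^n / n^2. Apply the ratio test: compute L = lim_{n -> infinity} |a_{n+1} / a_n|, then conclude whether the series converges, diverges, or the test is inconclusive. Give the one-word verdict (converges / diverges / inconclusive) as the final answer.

Let a_n denote the general term. Form the ratio a_{n+1}/a_n and simplify:
a_{n+1}/a_n = 2*n^2/(n + 1)^2
Take the limit as n -> infinity: L = 2.
Since L = 2 > 1 (or L = infinity), the ratio test implies the series diverges.

diverges
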